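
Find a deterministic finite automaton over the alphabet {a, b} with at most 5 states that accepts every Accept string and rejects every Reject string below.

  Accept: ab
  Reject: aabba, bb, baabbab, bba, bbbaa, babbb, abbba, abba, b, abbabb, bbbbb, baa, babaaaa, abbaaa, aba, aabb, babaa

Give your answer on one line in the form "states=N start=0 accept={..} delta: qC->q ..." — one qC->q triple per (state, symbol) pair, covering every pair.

states=4 start=0 accept={2} delta: 0a->1 0b->0 1a->1 1b->2 2a->0 2b->3 3a->0 3b->0

Grow the machine one transition at a time. Run the examples from 0; the earliest place one falls off (shortest prefix, ties alphabetical) gets sent to the lowest-numbered state that keeps every Accept/Reject pair distinguishable — a pair clashes when both reach the same state with identical unread suffix — and to a fresh state only if none does.
a: 0a undefined. 0a->0: no, ab/b meet in 0 with "b" left. Open state 1: 0a->1.
b: 0b undefined. 0b->0: ok.
aa: 1a undefined. 1a->0: no, ab/baabbab meet in 1 with "b" left. 1a->1: ok.
ab: 1b undefined. 1b->0: no, ab/bb meet in 0. 1b->1: no, ab/aabba meet in 1. Open state 2: 1b->2.
aba: 2a undefined. 2a->0: ok.
abb: 2b undefined. 2b->0: no, ab/baabbab meet in 2. 2b->1: no, ab/baabbab meet in 2. 2b->2: no, ab/babbb meet in 2. Open state 3: 2b->3.
abba: 3a undefined. 3a->0: ok.
abbb: 3b undefined. 3b->0: ok.
All examples now run through 4 states with every (state, symbol) defined. Accept strings end in {2}, Reject strings end in {0,1,3}; accept={2}.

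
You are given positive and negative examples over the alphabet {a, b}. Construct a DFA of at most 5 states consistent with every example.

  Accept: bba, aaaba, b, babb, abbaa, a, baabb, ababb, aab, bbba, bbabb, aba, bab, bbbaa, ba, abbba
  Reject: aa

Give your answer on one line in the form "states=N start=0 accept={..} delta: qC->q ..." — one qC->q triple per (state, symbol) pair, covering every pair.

states=3 start=0 accept={1,2} delta: 0a->1 0b->2 1a->0 1b->0 2a->2 2b->2

Fold the examples into a partial DFA from state 0: repeatedly fix the first undefined (state, symbol) met by the shortest-then-alphabetical prefix, trying targets in increasing order and rejecting any under which an Accept and a Reject string meet in one state with the same remainder; add a state when all current targets are rejected. Accepting states are where Accept strings end.
a: 0a undefined. 0a->0: no, a/aa meet in 0. Open state 1: 0a->1.
b: 0b undefined. 0b->0: no, bbbaa/aa meet in 1 with "a" left. 0b->1: no, ba/aa meet in 1 with "a" left. Open state 2: 0b->2.
aa: 1a undefined. 1a->0: ok.
ab: 1b undefined. 1b->0: ok.
ba: 2a undefined. 2a->0: no, ba/aa meet in 0. 2a->1: no, abbaa/aa meet in 0. 2a->2: ok.
bb: 2b undefined. 2b->0: no, bab/aa meet in 0. 2b->1: no, bba/aa meet in 0. 2b->2: ok.
All examples now run through 3 states with every (state, symbol) defined. Accept strings end in {1,2}, Reject strings end in {0}; accept={1,2}.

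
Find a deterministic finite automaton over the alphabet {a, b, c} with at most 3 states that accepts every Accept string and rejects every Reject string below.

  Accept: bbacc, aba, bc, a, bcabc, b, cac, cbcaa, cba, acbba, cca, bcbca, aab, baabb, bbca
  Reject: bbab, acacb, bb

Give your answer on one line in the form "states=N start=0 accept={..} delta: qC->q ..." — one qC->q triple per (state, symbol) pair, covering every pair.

states=3 start=0 accept={0,1} delta: 0a->0 0b->1 0c->1 1a->1 1b->2 1c->1 2a->1 2b->0 2c->0

Grow the machine one transition at a time. Run the examples from 0; the earliest place one falls off (shortest prefix, ties alphabetical) gets sent to the lowest-numbered state that keeps every Accept/Reject pair distinguishable — a pair clashes when both reach the same state with identical unread suffix — and to a fresh state only if none does.
a: 0a undefined. 0a->0: ok.
b: 0b undefined. 0b->0: no, aba/bbab meet in 0. Open state 1: 0b->1.
c: 0c undefined. 0c->0: no, b/acacb meet in 1. 0c->1: ok.
ba: 1a undefined. 1a->0: no, baabb/acacb meet in 1 with "b" left. 1a->1: ok.
bb: 1b undefined. 1b->0: no, aba/bbab meet in 1. 1b->1: no, aba/bbab meet in 1. Open state 2: 1b->2.
bc: 1c undefined. 1c->0: no, aba/acacb meet in 1. 1c->1: ok.
bba: 2a undefined. 2a->0: no, bbacc/bbab meet in 1. 2a->1: ok.
bbc: 2c undefined. 2c->0: ok.
acbb: 2b undefined. 2b->0: ok.
All examples now run through 3 states with every (state, symbol) defined. Accept strings end in {0,1}, Reject strings end in {2}; accept={0,1}.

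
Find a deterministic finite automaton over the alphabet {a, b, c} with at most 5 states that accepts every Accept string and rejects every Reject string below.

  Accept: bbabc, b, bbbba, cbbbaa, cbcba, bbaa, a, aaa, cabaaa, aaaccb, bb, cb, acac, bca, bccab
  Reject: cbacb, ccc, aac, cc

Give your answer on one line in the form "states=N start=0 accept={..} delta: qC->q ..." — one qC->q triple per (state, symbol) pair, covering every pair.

states=4 start=0 accept={0,1,3} delta: 0a->0 0b->1 0c->2 1a->3 1b->0 1c->0 2a->1 2b->1 2c->2 3a->0 3b->2 3c->3

Grow the machine one transition at a time. Run the examples from 0; the earliest place one falls off (shortest prefix, ties alphabetical) gets sent to the lowest-numbered state that keeps every Accept/Reject pair distinguishable — a pair clashes when both reach the same state with identical unread suffix — and to a fresh state only if none does.
a: 0a undefined. 0a->0: ok.
b: 0b undefined. 0b->0: no, bbabc/aac meet in 0 with "c" left. Open state 1: 0b->1.
c: 0c undefined. 0c->0: no, a/ccc meet in 0. 0c->1: no, b/aac meet in 1. Open state 2: 0c->2.
bb: 1b undefined. 1b->0: ok.
bc: 1c undefined. 1c->0: ok.
ca: 2a undefined. 2a->0: no, acac/aac meet in 2. 2a->1: ok.
cb: 2b undefined. 2b->0: no, bbabc/cbacb meet in 0. 2b->1: ok.
cc: 2c undefined. 2c->0: no, bbabc/cc meet in 0. 2c->1: no, bbabc/ccc meet in 0. 2c->2: ok.
cba: 1a undefined. 1a->0: no, b/cbacb meet in 1. 1a->1: no, b/cbacb meet in 1. 1a->2: no, b/cbacb meet in 1. Open state 3: 1a->3.
cbac: 3c undefined. 3c->0: no, b/cbacb meet in 1. 3c->1: no, bbabc/cbacb meet in 0. 3c->2: no, b/cbacb meet in 1. 3c->3: ok.
cbacb: 3b undefined. 3b->0: no, bbabc/cbacb meet in 0. 3b->1: no, b/cbacb meet in 1. 3b->2: ok.
cbbbaa: 3a undefined. 3a->0: ok.
All examples now run through 4 states with every (state, symbol) defined. Accept strings end in {0,1,3}, Reject strings end in {2}; accept={0,1,3}.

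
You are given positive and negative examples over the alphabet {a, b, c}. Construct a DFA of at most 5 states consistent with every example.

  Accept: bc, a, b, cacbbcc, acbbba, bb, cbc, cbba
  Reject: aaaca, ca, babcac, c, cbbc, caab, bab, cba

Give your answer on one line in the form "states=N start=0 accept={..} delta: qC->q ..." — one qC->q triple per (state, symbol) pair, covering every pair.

states=5 start=0 accept={0,1} delta: 0a->0 0b->1 0c->2 1a->2 1b->0 1c->0 2a->2 2b->3 2c->0 3a->2 3b->4 3c->0 4a->0 4b->0 4c->2

Fold the examples into a partial DFA from state 0: repeatedly fix the first undefined (state, symbol) met by the shortest-then-alphabetical prefix, trying targets in increasing order and rejecting any under which an Accept and a Reject string meet in one state with the same remainder; add a state when all current targets are rejected. Accepting states are where Accept strings end.
a: 0a undefined. 0a->0: ok.
b: 0b undefined. 0b->0: no, bc/c meet in 0 with "c" left. Open state 1: 0b->1.
c: 0c undefined. 0c->0: no, a/aaaca meet in 0. 0c->1: no, b/c meet in 1. Open state 2: 0c->2.
ba: 1a undefined. 1a->0: no, b/bab meet in 1. 1a->1: no, bb/bab meet in 1 with "b" left. 1a->2: ok.
bb: 1b undefined. 1b->0: ok.
bc: 1c undefined. 1c->0: ok.
ca: 2a undefined. 2a->0: no, bc/aaaca meet in 0. 2a->1: no, b/aaaca meet in 1. 2a->2: ok.
cb: 2b undefined. 2b->0: no, bc/cbbc meet in 0. 2b->1: no, b/caab meet in 1. 2b->2: no, acbbba/aaaca meet in 2. Open state 3: 2b->3.
cac: 2c undefined. 2c->0: ok.
cba: 3a undefined. 3a->0: no, bc/cba meet in 0. 3a->1: no, b/cba meet in 1. 3a->2: ok.
cbb: 3b undefined. 3b->0: no, acbbba/aaaca meet in 2. 3b->1: no, bc/cbbc meet in 0. 3b->2: no, bc/cbbc meet in 0. 3b->3: no, acbbba/aaaca meet in 2. Open state 4: 3b->4.
cbc: 3c undefined. 3c->0: ok.
cbba: 4a undefined. 4a->0: ok.
cbbc: 4c undefined. 4c->0: no, bc/cbbc meet in 0. 4c->1: no, b/cbbc meet in 1. 4c->2: ok.
acbbb: 4b undefined. 4b->0: ok.
All examples now run through 5 states with every (state, symbol) defined. Accept strings end in {0,1}, Reject strings end in {2,3}; accept={0,1}.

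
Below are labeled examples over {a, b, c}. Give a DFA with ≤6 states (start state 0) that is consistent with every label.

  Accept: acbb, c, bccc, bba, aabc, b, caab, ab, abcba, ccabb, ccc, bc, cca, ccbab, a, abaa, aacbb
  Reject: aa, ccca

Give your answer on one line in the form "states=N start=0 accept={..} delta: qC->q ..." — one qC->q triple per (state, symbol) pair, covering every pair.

Grow the machine one transition at a time. Run the examples from 0; the earliest place one falls off (shortest prefix, ties alphabetical) gets sent to the lowest-numbered state that keeps every Accept/Reject pair distinguishable — a pair clashes when both reach the same state with identical unread suffix — and to a fresh state only if none does.
a: 0a undefined. 0a->0: no, a/aa meet in 0. Open state 1: 0a->1.
b: 0b undefined. 0b->0: ok.
c: 0c undefined. 0c->0: no, bba/ccca meet in 1. 0c->1: ok.
aa: 1a undefined. 1a->0: no, b/aa meet in 0. 1a->1: no, c/aa meet in 1. Open state 2: 1a->2.
ab: 1b undefined. 1b->0: no, abaa/aa meet in 2. 1b->1: ok.
ac: 1c undefined. 1c->0: ok.
aab: 2b undefined. 2b->0: ok.
aac: 2c undefined. 2c->0: ok.
caa: 2a undefined. 2a->0: ok.
All examples now run through 3 states with every (state, symbol) defined. Accept strings end in {0,1}, Reject strings end in {2}; accept={0,1}.

states=3 start=0 accept={0,1} delta: 0a->1 0b->0 0c->1 1a->2 1b->1 1c->0 2a->0 2b->0 2c->0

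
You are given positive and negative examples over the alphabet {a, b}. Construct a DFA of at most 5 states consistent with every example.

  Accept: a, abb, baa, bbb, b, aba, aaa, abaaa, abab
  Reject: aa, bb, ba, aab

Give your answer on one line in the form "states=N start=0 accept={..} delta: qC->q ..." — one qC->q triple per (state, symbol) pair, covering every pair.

Grow the machine one transition at a time. Run the examples from 0; the earliest place one falls off (shortest prefix, ties alphabetical) gets sent to the lowest-numbered state that keeps every Accept/Reject pair distinguishable — a pair clashes when both reach the same state with identical unread suffix — and to a fresh state only if none does.
a: 0a undefined. 0a->0: no, a/aa meet in 0. Open state 1: 0a->1.
b: 0b undefined. 0b->0: no, a/ba meet in 1. 0b->1: ok.
aa: 1a undefined. 1a->0: no, a/aab meet in 1. 1a->1: no, a/aa meet in 1. Open state 2: 1a->2.
ab: 1b undefined. 1b->0: no, abab/bb meet in 0. 1b->1: no, a/bb meet in 1. 1b->2: no, abb/aab meet in 2 with "b" left. Open state 3: 1b->3.
aaa: 2a undefined. 2a->0: ok.
aab: 2b undefined. 2b->0: no, baa/aab meet in 0. 2b->1: no, a/aab meet in 1. 2b->2: ok.
aba: 3a undefined. 3a->0: no, abaaa/aa meet in 2. 3a->1: no, abab/bb meet in 3. 3a->2: no, aba/aa meet in 2. 3a->3: no, aba/bb meet in 3. Open state 4: 3a->4.
abb: 3b undefined. 3b->0: ok.
abaa: 4a undefined. 4a->0: ok.
abab: 4b undefined. 4b->0: ok.
All examples now run through 5 states with every (state, symbol) defined. Accept strings end in {0,1,4}, Reject strings end in {2,3}; accept={0,1,4}.

states=5 start=0 accept={0,1,4} delta: 0a->1 0b->1 1a->2 1b->3 2a->0 2b->2 3a->4 3b->0 4a->0 4b->0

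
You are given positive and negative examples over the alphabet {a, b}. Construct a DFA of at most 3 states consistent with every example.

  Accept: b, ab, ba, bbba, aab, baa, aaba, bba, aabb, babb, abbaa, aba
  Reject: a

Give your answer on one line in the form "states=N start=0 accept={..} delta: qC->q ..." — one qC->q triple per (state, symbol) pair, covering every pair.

State merging on the prefix tree: take the shortest (then alphabetical) example prefix whose next move is undefined and point that move at state 0, else 1, else 2, ...; a target is out if some Accept/Reject pair would then sit in one state with the same input left (inseparable). If every existing state is out, open a new one.
a: 0a undefined. 0a->0: ok.
b: 0b undefined. 0b->0: no, b/a meet in 0. Open state 1: 0b->1.
ba: 1a undefined. 1a->0: no, ba/a meet in 0. 1a->1: ok.
bb: 1b undefined. 1b->0: no, bba/a meet in 0. 1b->1: ok.
All examples now run through 2 states with every (state, symbol) defined. Accept strings end in {1}, Reject strings end in {0}; accept={1}.

states=2 start=0 accept={1} delta: 0a->0 0b->1 1a->1 1b->1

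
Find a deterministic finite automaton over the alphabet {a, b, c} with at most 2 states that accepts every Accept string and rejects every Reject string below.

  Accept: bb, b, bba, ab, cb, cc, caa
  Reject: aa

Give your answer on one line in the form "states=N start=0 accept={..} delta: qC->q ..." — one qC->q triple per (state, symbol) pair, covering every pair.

states=2 start=0 accept={1} delta: 0a->0 0b->1 0c->1 1a->1 1b->1 1c->1

Fold the examples into a partial DFA from state 0: repeatedly fix the first undefined (state, symbol) met by the shortest-then-alphabetical prefix, trying targets in increasing order and rejecting any under which an Accept and a Reject string meet in one state with the same remainder; add a state when all current targets are rejected. Accepting states are where Accept strings end.
a: 0a undefined. 0a->0: ok.
b: 0b undefined. 0b->0: no, bb/aa meet in 0. Open state 1: 0b->1.
c: 0c undefined. 0c->0: no, cc/aa meet in 0. 0c->1: ok.
bb: 1b undefined. 1b->0: no, bb/aa meet in 0. 1b->1: ok.
ca: 1a undefined. 1a->0: no, bba/aa meet in 0. 1a->1: ok.
cc: 1c undefined. 1c->0: no, cc/aa meet in 0. 1c->1: ok.
All examples now run through 2 states with every (state, symbol) defined. Accept strings end in {1}, Reject strings end in {0}; accept={1}.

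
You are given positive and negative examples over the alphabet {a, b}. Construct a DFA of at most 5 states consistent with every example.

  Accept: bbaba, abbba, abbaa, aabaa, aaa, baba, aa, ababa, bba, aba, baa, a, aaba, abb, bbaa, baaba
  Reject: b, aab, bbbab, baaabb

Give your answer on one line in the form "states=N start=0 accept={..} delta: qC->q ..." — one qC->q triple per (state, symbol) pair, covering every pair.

states=4 start=0 accept={0,2} delta: 0a->0 0b->1 1a->2 1b->0 2a->2 2b->3 3a->0 3b->1

Grow the machine one transition at a time. Run the examples from 0; the earliest place one falls off (shortest prefix, ties alphabetical) gets sent to the lowest-numbered state that keeps every Accept/Reject pair distinguishable — a pair clashes when both reach the same state with identical unread suffix — and to a fresh state only if none does.
a: 0a undefined. 0a->0: ok.
b: 0b undefined. 0b->0: no, bbaba/b meet in 0. Open state 1: 0b->1.
ba: 1a undefined. 1a->0: no, abb/baaabb meet in 1 with "b" left. 1a->1: no, aabaa/b meet in 1. Open state 2: 1a->2.
bb: 1b undefined. 1b->0: ok.
baa: 2a undefined. 2a->0: no, abbaa/baaabb meet in 0. 2a->1: no, aabaa/b meet in 1. 2a->2: ok.
bab: 2b undefined. 2b->0: no, abbaa/bbbab meet in 0. 2b->1: no, abbaa/baaabb meet in 0. 2b->2: no, bbaba/bbbab meet in 2. Open state 3: 2b->3.
baba: 3a undefined. 3a->0: ok.
baaabb: 3b undefined. 3b->0: no, abbaa/baaabb meet in 0. 3b->1: ok.
All examples now run through 4 states with every (state, symbol) defined. Accept strings end in {0,2}, Reject strings end in {1,3}; accept={0,2}.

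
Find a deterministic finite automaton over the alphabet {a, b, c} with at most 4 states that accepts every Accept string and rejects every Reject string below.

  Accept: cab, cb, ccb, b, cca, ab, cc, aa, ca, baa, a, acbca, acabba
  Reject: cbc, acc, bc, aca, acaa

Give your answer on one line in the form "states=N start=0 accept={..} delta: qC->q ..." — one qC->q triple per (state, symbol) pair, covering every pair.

states=4 start=0 accept={0,1} delta: 0a->1 0b->0 0c->2 1a->0 1b->0 1c->3 2a->0 2b->0 2c->0 3a->3 3b->0 3c->2

State merging on the prefix tree: take the shortest (then alphabetical) example prefix whose next move is undefined and point that move at state 0, else 1, else 2, ...; a target is out if some Accept/Reject pair would then sit in one state with the same input left (inseparable). If every existing state is out, open a new one.
a: 0a undefined. 0a->0: no, cc/acc meet in 0 with "cc" left. Open state 1: 0a->1.
b: 0b undefined. 0b->0: ok.
c: 0c undefined. 0c->0: no, cb/cbc meet in 0. 0c->1: no, cca/aca meet in 1 with "ca" left. Open state 2: 0c->2.
aa: 1a undefined. 1a->0: ok.
ab: 1b undefined. 1b->0: ok.
ac: 1c undefined. 1c->0: no, b/acaa meet in 0. 1c->1: no, b/aca meet in 0. 1c->2: no, cc/acc meet in 2 with "c" left. Open state 3: 1c->3.
ca: 2a undefined. 2a->0: ok.
cb: 2b undefined. 2b->0: ok.
cc: 2c undefined. 2c->0: ok.
aca: 3a undefined. 3a->0: no, cab/aca meet in 0. 3a->1: no, cab/acaa meet in 0. 3a->2: no, cab/acaa meet in 0. 3a->3: ok.
acb: 3b undefined. 3b->0: ok.
acc: 3c undefined. 3c->0: no, cab/acc meet in 0. 3c->1: no, cca/acc meet in 1. 3c->2: ok.
All examples now run through 4 states with every (state, symbol) defined. Accept strings end in {0,1}, Reject strings end in {2,3}; accept={0,1}.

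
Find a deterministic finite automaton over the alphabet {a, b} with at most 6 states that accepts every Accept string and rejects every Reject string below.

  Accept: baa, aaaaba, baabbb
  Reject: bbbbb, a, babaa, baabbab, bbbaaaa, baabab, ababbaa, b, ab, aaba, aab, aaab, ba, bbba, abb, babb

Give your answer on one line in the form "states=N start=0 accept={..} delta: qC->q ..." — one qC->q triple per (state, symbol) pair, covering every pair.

states=5 start=0 accept={2} delta: 0a->1 0b->0 1a->2 1b->1 2a->0 2b->3 3a->0 3b->4 4a->0 4b->2

Fold the examples into a partial DFA from state 0: repeatedly fix the first undefined (state, symbol) met by the shortest-then-alphabetical prefix, trying targets in increasing order and rejecting any under which an Accept and a Reject string meet in one state with the same remainder; add a state when all current targets are rejected. Accepting states are where Accept strings end.
a: 0a undefined. 0a->0: no, aaaaba/aaba meet in 0 with "ba" left. Open state 1: 0a->1.
b: 0b undefined. 0b->0: ok.
aa: 1a undefined. 1a->0: no, baa/bbbbb meet in 0. 1a->1: no, baa/a meet in 1. Open state 2: 1a->2.
ab: 1b undefined. 1b->0: no, baa/babaa meet in 2. 1b->1: ok.
aaa: 2a undefined. 2a->0: ok.
aab: 2b undefined. 2b->0: no, baa/ababbaa meet in 2. 2b->1: no, baa/aaba meet in 2. 2b->2: no, baa/aab meet in 2. Open state 3: 2b->3.
aaba: 3a undefined. 3a->0: ok.
ababb: 3b undefined. 3b->0: no, baa/ababbaa meet in 2. 3b->1: no, baabbb/a meet in 1. 3b->2: no, baabbb/aab meet in 3. 3b->3: no, baabbb/aab meet in 3. Open state 4: 3b->4.
ababba: 4a undefined. 4a->0: ok.
baabbb: 4b undefined. 4b->0: no, baabbb/bbbbb meet in 0. 4b->1: no, baabbb/a meet in 1. 4b->2: ok.
All examples now run through 5 states with every (state, symbol) defined. Accept strings end in {2}, Reject strings end in {0,1,3}; accept={2}.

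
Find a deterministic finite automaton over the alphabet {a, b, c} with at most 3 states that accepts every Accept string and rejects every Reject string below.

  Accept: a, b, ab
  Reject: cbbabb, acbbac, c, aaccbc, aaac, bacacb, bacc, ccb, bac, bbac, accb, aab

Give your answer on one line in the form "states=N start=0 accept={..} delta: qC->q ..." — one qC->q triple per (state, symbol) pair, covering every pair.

Grow the machine one transition at a time. Run the examples from 0; the earliest place one falls off (shortest prefix, ties alphabetical) gets sent to the lowest-numbered state that keeps every Accept/Reject pair distinguishable — a pair clashes when both reach the same state with identical unread suffix — and to a fresh state only if none does.
a: 0a undefined. 0a->0: no, b/aab meet in 0 with "b" left. Open state 1: 0a->1.
b: 0b undefined. 0b->0: ok.
c: 0c undefined. 0c->0: no, b/c meet in 0. 0c->1: no, a/c meet in 1. Open state 2: 0c->2.
aa: 1a undefined. 1a->0: no, b/aab meet in 0. 1a->1: no, ab/aab meet in 1 with "b" left. 1a->2: ok.
ab: 1b undefined. 1b->0: ok.
ac: 1c undefined. 1c->0: no, b/acbbac meet in 0. 1c->1: no, a/acbbac meet in 1. 1c->2: ok.
cb: 2b undefined. 2b->0: no, b/cbbabb meet in 0. 2b->1: no, a/aab meet in 1. 2b->2: ok.
cc: 2c undefined. 2c->0: no, b/aaccbc meet in 0. 2c->1: no, a/aaccbc meet in 1. 2c->2: ok.
aaa: 2a undefined. 2a->0: no, b/cbbabb meet in 0. 2a->1: no, b/cbbabb meet in 0. 2a->2: ok.
All examples now run through 3 states with every (state, symbol) defined. Accept strings end in {0,1}, Reject strings end in {2}; accept={0,1}.

states=3 start=0 accept={0,1} delta: 0a->1 0b->0 0c->2 1a->2 1b->0 1c->2 2a->2 2b->2 2c->2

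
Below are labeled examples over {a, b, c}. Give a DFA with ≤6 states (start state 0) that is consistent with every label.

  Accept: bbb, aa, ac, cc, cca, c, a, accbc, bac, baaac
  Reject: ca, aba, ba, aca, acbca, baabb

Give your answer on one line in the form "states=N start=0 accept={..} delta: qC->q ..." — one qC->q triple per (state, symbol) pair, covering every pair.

State merging on the prefix tree: take the shortest (then alphabetical) example prefix whose next move is undefined and point that move at state 0, else 1, else 2, ...; a target is out if some Accept/Reject pair would then sit in one state with the same input left (inseparable). If every existing state is out, open a new one.
a: 0a undefined. 0a->0: ok.
b: 0b undefined. 0b->0: no, bbb/aba meet in 0. Open state 1: 0b->1.
c: 0c undefined. 0c->0: no, aa/ca meet in 0. 0c->1: ok.
ba: 1a undefined. 1a->0: no, aa/ca meet in 0. 1a->1: no, bbb/baabb meet in 1 with "bb" left. Open state 2: 1a->2.
bb: 1b undefined. 1b->0: ok.
cc: 1c undefined. 1c->0: ok.
baa: 2a undefined. 2a->0: no, aa/baabb meet in 0. 2a->1: no, bbb/baabb meet in 1. 2a->2: ok.
bac: 2c undefined. 2c->0: ok.
baab: 2b undefined. 2b->0: no, bbb/baabb meet in 1. 2b->1: no, aa/baabb meet in 0. 2b->2: ok.
All examples now run through 3 states with every (state, symbol) defined. Accept strings end in {0,1}, Reject strings end in {2}; accept={0,1}.

states=3 start=0 accept={0,1} delta: 0a->0 0b->1 0c->1 1a->2 1b->0 1c->0 2a->2 2b->2 2c->0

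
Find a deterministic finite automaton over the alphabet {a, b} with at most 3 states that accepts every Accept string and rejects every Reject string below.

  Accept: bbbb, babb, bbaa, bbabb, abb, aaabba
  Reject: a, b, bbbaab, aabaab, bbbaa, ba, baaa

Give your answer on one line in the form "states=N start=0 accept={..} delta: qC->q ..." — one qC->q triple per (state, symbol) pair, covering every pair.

Fold the examples into a partial DFA from state 0: repeatedly fix the first undefined (state, symbol) met by the shortest-then-alphabetical prefix, trying targets in increasing order and rejecting any under which an Accept and a Reject string meet in one state with the same remainder; add a state when all current targets are rejected. Accepting states are where Accept strings end.
a: 0a undefined. 0a->0: ok.
b: 0b undefined. 0b->0: no, bbbb/a meet in 0. Open state 1: 0b->1.
ba: 1a undefined. 1a->0: ok.
bb: 1b undefined. 1b->0: no, bbbb/a meet in 0. 1b->1: no, bbbb/b meet in 1. Open state 2: 1b->2.
bba: 2a undefined. 2a->0: no, bbaa/a meet in 0. 2a->1: no, bbaa/a meet in 0. 2a->2: ok.
bbb: 2b undefined. 2b->0: no, bbbb/b meet in 1. 2b->1: ok.
All examples now run through 3 states with every (state, symbol) defined. Accept strings end in {2}, Reject strings end in {0,1}; accept={2}.

states=3 start=0 accept={2} delta: 0a->0 0b->1 1a->0 1b->2 2a->2 2b->1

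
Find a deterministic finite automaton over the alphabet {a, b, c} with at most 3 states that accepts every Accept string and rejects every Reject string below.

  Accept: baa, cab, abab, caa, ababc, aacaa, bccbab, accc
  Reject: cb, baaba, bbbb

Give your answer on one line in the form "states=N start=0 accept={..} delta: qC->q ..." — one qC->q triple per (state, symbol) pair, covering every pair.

states=3 start=0 accept={1,2} delta: 0a->0 0b->1 0c->1 1a->2 1b->0 1c->0 2a->1 2b->2 2c->1

Grow the machine one transition at a time. Run the examples from 0; the earliest place one falls off (shortest prefix, ties alphabetical) gets sent to the lowest-numbered state that keeps every Accept/Reject pair distinguishable — a pair clashes when both reach the same state with identical unread suffix — and to a fresh state only if none does.
a: 0a undefined. 0a->0: ok.
b: 0b undefined. 0b->0: no, baa/baaba meet in 0. Open state 1: 0b->1.
c: 0c undefined. 0c->0: no, cab/cb meet in 1. 0c->1: ok.
ba: 1a undefined. 1a->0: no, baa/baaba meet in 0. 1a->1: no, cab/cb meet in 1 with "b" left. Open state 2: 1a->2.
bb: 1b undefined. 1b->0: ok.
bc: 1c undefined. 1c->0: ok.
baa: 2a undefined. 2a->0: no, baa/cb meet in 0. 2a->1: ok.
cab: 2b undefined. 2b->0: no, cab/cb meet in 0. 2b->1: no, ababc/cb meet in 0. 2b->2: ok.
ababc: 2c undefined. 2c->0: no, ababc/cb meet in 0. 2c->1: ok.
All examples now run through 3 states with every (state, symbol) defined. Accept strings end in {1,2}, Reject strings end in {0}; accept={1,2}.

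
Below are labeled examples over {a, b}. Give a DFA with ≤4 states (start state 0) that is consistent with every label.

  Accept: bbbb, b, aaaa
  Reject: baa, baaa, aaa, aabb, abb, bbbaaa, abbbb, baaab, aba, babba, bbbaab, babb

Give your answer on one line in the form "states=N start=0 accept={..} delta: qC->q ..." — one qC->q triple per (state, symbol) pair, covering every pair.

states=4 start=0 accept={0} delta: 0a->1 0b->0 1a->2 1b->1 2a->3 2b->1 3a->0 3b->1

Grow the machine one transition at a time. Run the examples from 0; the earliest place one falls off (shortest prefix, ties alphabetical) gets sent to the lowest-numbered state that keeps every Accept/Reject pair distinguishable — a pair clashes when both reach the same state with identical unread suffix — and to a fresh state only if none does.
a: 0a undefined. 0a->0: no, bbbb/abbbb meet in 0 with "bbbb" left. Open state 1: 0a->1.
b: 0b undefined. 0b->0: ok.
aa: 1a undefined. 1a->0: no, bbbb/baa meet in 0. 1a->1: no, aaaa/baa meet in 1. Open state 2: 1a->2.
ab: 1b undefined. 1b->0: no, bbbb/abb meet in 0. 1b->1: ok.
aaa: 2a undefined. 2a->0: no, bbbb/baaa meet in 0. 2a->1: no, aaaa/baa meet in 2. 2a->2: no, aaaa/baa meet in 2. Open state 3: 2a->3.
aab: 2b undefined. 2b->0: no, bbbb/aabb meet in 0. 2b->1: ok.
aaaa: 3a undefined. 3a->0: ok.
baaab: 3b undefined. 3b->0: no, bbbb/baaab meet in 0. 3b->1: ok.
All examples now run through 4 states with every (state, symbol) defined. Accept strings end in {0}, Reject strings end in {1,2,3}; accept={0}.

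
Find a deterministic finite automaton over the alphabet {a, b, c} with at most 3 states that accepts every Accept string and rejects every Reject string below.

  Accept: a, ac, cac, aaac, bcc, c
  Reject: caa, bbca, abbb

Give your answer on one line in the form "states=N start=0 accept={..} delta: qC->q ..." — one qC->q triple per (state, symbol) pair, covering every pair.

Fold the examples into a partial DFA from state 0: repeatedly fix the first undefined (state, symbol) met by the shortest-then-alphabetical prefix, trying targets in increasing order and rejecting any under which an Accept and a Reject string meet in one state with the same remainder; add a state when all current targets are rejected. Accepting states are where Accept strings end.
a: 0a undefined. 0a->0: ok.
b: 0b undefined. 0b->0: no, a/abbb meet in 0. Open state 1: 0b->1.
c: 0c undefined. 0c->0: no, a/caa meet in 0. 0c->1: ok.
bb: 1b undefined. 1b->0: no, ac/abbb meet in 1. 1b->1: no, ac/abbb meet in 1. Open state 2: 1b->2.
bc: 1c undefined. 1c->0: ok.
ca: 1a undefined. 1a->0: no, a/caa meet in 0. 1a->1: no, ac/caa meet in 1. 1a->2: ok.
bbc: 2c undefined. 2c->0: no, a/bbca meet in 0. 2c->1: ok.
caa: 2a undefined. 2a->0: no, a/caa meet in 0. 2a->1: no, ac/caa meet in 1. 2a->2: ok.
abbb: 2b undefined. 2b->0: no, a/abbb meet in 0. 2b->1: no, ac/abbb meet in 1. 2b->2: ok.
All examples now run through 3 states with every (state, symbol) defined. Accept strings end in {0,1}, Reject strings end in {2}; accept={0,1}.

states=3 start=0 accept={0,1} delta: 0a->0 0b->1 0c->1 1a->2 1b->2 1c->0 2a->2 2b->2 2c->1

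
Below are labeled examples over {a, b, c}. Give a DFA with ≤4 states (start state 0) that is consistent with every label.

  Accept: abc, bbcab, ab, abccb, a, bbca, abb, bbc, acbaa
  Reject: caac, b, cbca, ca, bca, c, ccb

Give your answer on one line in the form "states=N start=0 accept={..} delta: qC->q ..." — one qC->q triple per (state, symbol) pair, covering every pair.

State merging on the prefix tree: take the shortest (then alphabetical) example prefix whose next move is undefined and point that move at state 0, else 1, else 2, ...; a target is out if some Accept/Reject pair would then sit in one state with the same input left (inseparable). If every existing state is out, open a new one.
a: 0a undefined. 0a->0: no, ab/b meet in 0 with "b" left. Open state 1: 0a->1.
b: 0b undefined. 0b->0: no, bbca/ca meet in 0 with "ca" left. 0b->1: no, a/b meet in 1. Open state 2: 0b->2.
c: 0c undefined. 0c->0: no, a/ca meet in 1. 0c->1: no, a/c meet in 1. 0c->2: no, bbca/cbca meet in 2 with "bca" left. Open state 3: 0c->3.
ab: 1b undefined. 1b->0: no, abc/c meet in 3. 1b->1: ok.
ac: 1c undefined. 1c->0: ok.
bb: 2b undefined. 2b->0: no, bbca/ca meet in 3 with "a" left. 2b->1: ok.
bc: 2c undefined. 2c->0: no, bbcab/bca meet in 1. 2c->1: ok.
ca: 3a undefined. 3a->0: no, abc/caac meet in 0. 3a->1: no, bbcab/ca meet in 1. 3a->2: ok.
cb: 3b undefined. 3b->0: ok.
cc: 3c undefined. 3c->0: ok.
bca: 1a undefined. 1a->0: no, abc/bca meet in 0. 1a->1: no, bbcab/bca meet in 1. 1a->2: ok.
caa: 2a undefined. 2a->0: ok.
All examples now run through 4 states with every (state, symbol) defined. Accept strings end in {0,1}, Reject strings end in {2,3}; accept={0,1}.

states=4 start=0 accept={0,1} delta: 0a->1 0b->2 0c->3 1a->2 1b->1 1c->0 2a->0 2b->1 2c->1 3a->2 3b->0 3c->0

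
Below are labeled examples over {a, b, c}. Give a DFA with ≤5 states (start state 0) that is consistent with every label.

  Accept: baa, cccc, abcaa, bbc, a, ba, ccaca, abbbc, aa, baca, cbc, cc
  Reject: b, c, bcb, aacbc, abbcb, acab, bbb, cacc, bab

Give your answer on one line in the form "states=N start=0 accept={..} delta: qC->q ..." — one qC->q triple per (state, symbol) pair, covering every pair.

Fold the examples into a partial DFA from state 0: repeatedly fix the first undefined (state, symbol) met by the shortest-then-alphabetical prefix, trying targets in increasing order and rejecting any under which an Accept and a Reject string meet in one state with the same remainder; add a state when all current targets are rejected. Accepting states are where Accept strings end.
a: 0a undefined. 0a->0: no, cbc/aacbc meet in 0 with "cbc" left. Open state 1: 0a->1.
b: 0b undefined. 0b->0: no, bbc/c meet in 0 with "c" left. 0b->1: no, a/b meet in 1. Open state 2: 0b->2.
c: 0c undefined. 0c->0: no, cccc/c meet in 0. 0c->1: no, a/c meet in 1. 0c->2: ok.
aa: 1a undefined. 1a->0: no, bbc/aacbc meet in 2 with "bc" left. 1a->1: ok.
ab: 1b undefined. 1b->0: ok.
ac: 1c undefined. 1c->0: no, cc/aacbc meet in 2 with "c" left. 1c->1: ok.
ba: 2a undefined. 2a->0: no, ba/acab meet in 0. 2a->1: no, baa/cacc meet in 1. 2a->2: no, baa/b meet in 2. Open state 3: 2a->3.
bb: 2b undefined. 2b->0: no, bbc/b meet in 2. 2b->1: ok.
bc: 2c undefined. 2c->0: no, cccc/acab meet in 0. 2c->1: ok.
baa: 3a undefined. 3a->0: no, baa/bcb meet in 0. 3a->1: ok.
bab: 3b undefined. 3b->0: ok.
bac: 3c undefined. 3c->0: ok.
All examples now run through 4 states with every (state, symbol) defined. Accept strings end in {1,3}, Reject strings end in {0,2}; accept={1,3}.

states=4 start=0 accept={1,3} delta: 0a->1 0b->2 0c->2 1a->1 1b->0 1c->1 2a->3 2b->1 2c->1 3a->1 3b->0 3c->0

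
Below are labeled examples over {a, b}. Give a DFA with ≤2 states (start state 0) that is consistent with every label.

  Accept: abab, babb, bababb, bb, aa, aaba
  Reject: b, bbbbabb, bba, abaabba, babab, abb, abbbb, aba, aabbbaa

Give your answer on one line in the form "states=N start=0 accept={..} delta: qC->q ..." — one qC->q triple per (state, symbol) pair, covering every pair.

states=2 start=0 accept={0} delta: 0a->1 0b->1 1a->0 1b->0

Fold the examples into a partial DFA from state 0: repeatedly fix the first undefined (state, symbol) met by the shortest-then-alphabetical prefix, trying targets in increasing order and rejecting any under which an Accept and a Reject string meet in one state with the same remainder; add a state when all current targets are rejected. Accepting states are where Accept strings end.
a: 0a undefined. 0a->0: no, bb/abb meet in 0 with "bb" left. Open state 1: 0a->1.
b: 0b undefined. 0b->0: no, abab/babab meet in 1 with "bab" left. 0b->1: ok.
aa: 1a undefined. 1a->0: ok.
ab: 1b undefined. 1b->0: ok.
All examples now run through 2 states with every (state, symbol) defined. Accept strings end in {0}, Reject strings end in {1}; accept={0}.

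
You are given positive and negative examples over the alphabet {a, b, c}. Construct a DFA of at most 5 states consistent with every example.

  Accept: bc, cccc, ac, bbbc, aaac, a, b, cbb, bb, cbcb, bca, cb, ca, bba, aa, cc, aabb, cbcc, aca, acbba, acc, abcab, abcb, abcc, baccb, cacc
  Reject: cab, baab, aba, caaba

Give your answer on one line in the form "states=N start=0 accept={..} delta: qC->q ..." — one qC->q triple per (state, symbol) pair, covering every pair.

states=5 start=0 accept={0,1,2,4} delta: 0a->0 0b->1 0c->2 1a->3 1b->0 1c->0 2a->4 2b->1 2c->0 3a->3 3b->3 3c->0 4a->0 4b->3 4c->0

Fold the examples into a partial DFA from state 0: repeatedly fix the first undefined (state, symbol) met by the shortest-then-alphabetical prefix, trying targets in increasing order and rejecting any under which an Accept and a Reject string meet in one state with the same remainder; add a state when all current targets are rejected. Accepting states are where Accept strings end.
a: 0a undefined. 0a->0: ok.
b: 0b undefined. 0b->0: no, a/baab meet in 0. Open state 1: 0b->1.
c: 0c undefined. 0c->0: no, b/cab meet in 1. 0c->1: no, ca/aba meet in 1 with "a" left. Open state 2: 0c->2.
ba: 1a undefined. 1a->0: no, a/aba meet in 0. 1a->1: no, b/aba meet in 1. 1a->2: no, ac/aba meet in 2. Open state 3: 1a->3.
bb: 1b undefined. 1b->0: ok.
bc: 1c undefined. 1c->0: ok.
ca: 2a undefined. 2a->0: no, b/cab meet in 1. 2a->1: no, bc/cab meet in 0. 2a->2: no, cb/cab meet in 2 with "b" left. 2a->3: no, ca/aba meet in 3. Open state 4: 2a->4.
cb: 2b undefined. 2b->0: no, acbba/aba meet in 3. 2b->1: ok.
cc: 2c undefined. 2c->0: ok.
baa: 3a undefined. 3a->0: no, b/baab meet in 1. 3a->1: no, bc/baab meet in 0. 3a->2: no, b/baab meet in 1. 3a->3: ok.
bac: 3c undefined. 3c->0: ok.
caa: 4a undefined. 4a->0: ok.
cab: 4b undefined. 4b->0: no, bc/cab meet in 0. 4b->1: no, b/cab meet in 1. 4b->2: no, ac/cab meet in 2. 4b->3: ok.
cac: 4c undefined. 4c->0: ok.
baab: 3b undefined. 3b->0: no, bc/baab meet in 0. 3b->1: no, b/baab meet in 1. 3b->2: no, ac/baab meet in 2. 3b->3: ok.
All examples now run through 5 states with every (state, symbol) defined. Accept strings end in {0,1,2,4}, Reject strings end in {3}; accept={0,1,2,4}.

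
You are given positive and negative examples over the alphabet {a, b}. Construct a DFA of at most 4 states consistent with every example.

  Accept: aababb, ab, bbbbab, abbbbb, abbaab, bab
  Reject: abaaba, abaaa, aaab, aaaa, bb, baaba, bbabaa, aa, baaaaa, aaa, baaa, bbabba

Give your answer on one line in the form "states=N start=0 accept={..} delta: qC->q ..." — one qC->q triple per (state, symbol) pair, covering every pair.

Grow the machine one transition at a time. Run the examples from 0; the earliest place one falls off (shortest prefix, ties alphabetical) gets sent to the lowest-numbered state that keeps every Accept/Reject pair distinguishable — a pair clashes when both reach the same state with identical unread suffix — and to a fresh state only if none does.
a: 0a undefined. 0a->0: no, ab/aaab meet in 0 with "b" left. Open state 1: 0a->1.
b: 0b undefined. 0b->0: ok.
aa: 1a undefined. 1a->0: no, ab/aaab meet in 1 with "b" left. 1a->1: no, ab/aaab meet in 1 with "b" left. Open state 2: 1a->2.
ab: 1b undefined. 1b->0: no, ab/bb meet in 0. 1b->1: no, abbaab/aaab meet in 2 with "ab" left. 1b->2: no, ab/aa meet in 2. Open state 3: 1b->3.
aaa: 2a undefined. 2a->0: ok.
aab: 2b undefined. 2b->0: ok.
aba: 3a undefined. 3a->0: ok.
abb: 3b undefined. 3b->0: no, aababb/abaaba meet in 0. 3b->1: no, aababb/aaaa meet in 1. 3b->2: no, aababb/abaaa meet in 2. 3b->3: ok.
All examples now run through 4 states with every (state, symbol) defined. Accept strings end in {3}, Reject strings end in {0,1,2}; accept={3}.

states=4 start=0 accept={3} delta: 0a->1 0b->0 1a->2 1b->3 2a->0 2b->0 3a->0 3b->3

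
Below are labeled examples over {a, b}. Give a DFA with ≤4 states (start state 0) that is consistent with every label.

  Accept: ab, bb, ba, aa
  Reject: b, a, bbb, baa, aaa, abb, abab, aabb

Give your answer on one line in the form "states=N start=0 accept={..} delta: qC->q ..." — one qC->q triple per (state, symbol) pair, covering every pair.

State merging on the prefix tree: take the shortest (then alphabetical) example prefix whose next move is undefined and point that move at state 0, else 1, else 2, ...; a target is out if some Accept/Reject pair would then sit in one state with the same input left (inseparable). If every existing state is out, open a new one.
a: 0a undefined. 0a->0: no, ab/b meet in 0 with "b" left. Open state 1: 0a->1.
b: 0b undefined. 0b->0: no, bb/b meet in 0. 0b->1: ok.
aa: 1a undefined. 1a->0: no, ab/aabb meet in 1 with "b" left. 1a->1: no, ba/b meet in 1. Open state 2: 1a->2.
ab: 1b undefined. 1b->0: no, ab/abab meet in 0. 1b->1: no, ab/b meet in 1. 1b->2: ok.
aaa: 2a undefined. 2a->0: ok.
aab: 2b undefined. 2b->0: ok.
All examples now run through 3 states with every (state, symbol) defined. Accept strings end in {2}, Reject strings end in {0,1}; accept={2}.

states=3 start=0 accept={2} delta: 0a->1 0b->1 1a->2 1b->2 2a->0 2b->0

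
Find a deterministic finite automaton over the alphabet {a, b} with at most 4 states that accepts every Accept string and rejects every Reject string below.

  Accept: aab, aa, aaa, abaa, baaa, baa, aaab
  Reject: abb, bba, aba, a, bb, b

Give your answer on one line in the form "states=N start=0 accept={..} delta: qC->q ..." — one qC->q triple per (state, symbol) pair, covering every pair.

states=3 start=0 accept={2} delta: 0a->1 0b->0 1a->2 1b->0 2a->2 2b->2

Grow the machine one transition at a time. Run the examples from 0; the earliest place one falls off (shortest prefix, ties alphabetical) gets sent to the lowest-numbered state that keeps every Accept/Reject pair distinguishable — a pair clashes when both reach the same state with identical unread suffix — and to a fresh state only if none does.
a: 0a undefined. 0a->0: no, aab/b meet in 0 with "b" left. Open state 1: 0a->1.
b: 0b undefined. 0b->0: ok.
aa: 1a undefined. 1a->0: no, aab/bb meet in 0. 1a->1: no, aa/bba meet in 1. Open state 2: 1a->2.
ab: 1b undefined. 1b->0: ok.
aaa: 2a undefined. 2a->0: no, aaa/abb meet in 0. 2a->1: no, aaa/bba meet in 1. 2a->2: ok.
aab: 2b undefined. 2b->0: no, aab/abb meet in 0. 2b->1: no, aab/bba meet in 1. 2b->2: ok.
All examples now run through 3 states with every (state, symbol) defined. Accept strings end in {2}, Reject strings end in {0,1}; accept={2}.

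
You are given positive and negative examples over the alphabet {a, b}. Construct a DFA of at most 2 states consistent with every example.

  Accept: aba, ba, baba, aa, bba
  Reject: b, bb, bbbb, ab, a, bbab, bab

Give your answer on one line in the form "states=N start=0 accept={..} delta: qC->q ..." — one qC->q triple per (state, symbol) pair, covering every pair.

State merging on the prefix tree: take the shortest (then alphabetical) example prefix whose next move is undefined and point that move at state 0, else 1, else 2, ...; a target is out if some Accept/Reject pair would then sit in one state with the same input left (inseparable). If every existing state is out, open a new one.
a: 0a undefined. 0a->0: no, aa/a meet in 0. Open state 1: 0a->1.
b: 0b undefined. 0b->0: no, ba/a meet in 1. 0b->1: ok.
aa: 1a undefined. 1a->0: ok.
ab: 1b undefined. 1b->0: no, aba/b meet in 1. 1b->1: ok.
All examples now run through 2 states with every (state, symbol) defined. Accept strings end in {0}, Reject strings end in {1}; accept={0}.

states=2 start=0 accept={0} delta: 0a->1 0b->1 1a->0 1b->1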